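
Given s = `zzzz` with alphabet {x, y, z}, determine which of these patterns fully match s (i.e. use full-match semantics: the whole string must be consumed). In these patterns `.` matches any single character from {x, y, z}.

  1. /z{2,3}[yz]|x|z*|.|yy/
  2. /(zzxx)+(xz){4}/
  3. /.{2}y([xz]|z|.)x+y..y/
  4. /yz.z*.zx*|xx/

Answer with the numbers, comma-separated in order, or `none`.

1 → match
2 → no match — must start with `zzxx`
3 → no match — must end with `y`
4 → no match

1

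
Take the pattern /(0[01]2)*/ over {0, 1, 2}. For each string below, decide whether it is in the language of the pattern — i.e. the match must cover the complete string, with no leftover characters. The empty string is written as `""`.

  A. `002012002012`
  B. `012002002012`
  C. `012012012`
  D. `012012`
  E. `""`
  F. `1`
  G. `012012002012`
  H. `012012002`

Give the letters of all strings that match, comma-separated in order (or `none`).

A. `002012002012` → match
B. `012002002012` → match
C. `012012012` → match
D. `012012` → match
E. `""` → match
F. `1` → no match
G. `012012002012` → match
H. `012012002` → match

A, B, C, D, E, G, H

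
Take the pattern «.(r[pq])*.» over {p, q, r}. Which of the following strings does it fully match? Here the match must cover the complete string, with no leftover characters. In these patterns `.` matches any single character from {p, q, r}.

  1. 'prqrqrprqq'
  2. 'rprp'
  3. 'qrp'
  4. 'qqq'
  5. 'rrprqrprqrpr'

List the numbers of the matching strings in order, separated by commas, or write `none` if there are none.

1, 5

1 → match
2 → no match
3 → no match
4 → no match
5 → match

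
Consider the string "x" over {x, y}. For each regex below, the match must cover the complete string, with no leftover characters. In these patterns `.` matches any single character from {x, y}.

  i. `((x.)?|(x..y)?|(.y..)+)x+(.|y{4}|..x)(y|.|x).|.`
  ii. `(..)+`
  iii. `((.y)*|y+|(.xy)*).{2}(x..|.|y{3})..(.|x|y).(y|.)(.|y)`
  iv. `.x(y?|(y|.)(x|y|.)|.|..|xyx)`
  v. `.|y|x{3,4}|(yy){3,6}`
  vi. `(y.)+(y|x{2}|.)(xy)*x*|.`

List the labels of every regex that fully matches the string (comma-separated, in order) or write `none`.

i, v, vi

i → match
ii → no match
iii → no match
iv → no match
v → match
vi → match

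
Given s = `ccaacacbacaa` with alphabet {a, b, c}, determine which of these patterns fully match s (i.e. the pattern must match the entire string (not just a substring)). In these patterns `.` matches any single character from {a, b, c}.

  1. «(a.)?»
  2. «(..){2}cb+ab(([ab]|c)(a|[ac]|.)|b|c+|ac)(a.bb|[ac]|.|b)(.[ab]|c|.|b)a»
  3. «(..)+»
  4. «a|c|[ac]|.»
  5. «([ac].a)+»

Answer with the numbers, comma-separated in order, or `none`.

3, 5

1 → no match
2 → no match
3 → match
4 → no match
5 → match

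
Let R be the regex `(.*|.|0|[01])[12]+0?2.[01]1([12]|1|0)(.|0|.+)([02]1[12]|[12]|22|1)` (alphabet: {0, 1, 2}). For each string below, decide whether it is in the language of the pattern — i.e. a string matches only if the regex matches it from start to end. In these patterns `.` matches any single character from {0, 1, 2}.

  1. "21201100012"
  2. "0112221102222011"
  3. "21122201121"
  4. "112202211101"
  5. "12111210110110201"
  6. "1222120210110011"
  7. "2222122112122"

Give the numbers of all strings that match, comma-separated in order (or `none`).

1, 2, 3, 4, 5, 6, 7

1. "21201100012" → match
2 → match
3. "21122201121" → match
4. "112202211101" → match
5 → match
6 → match
7 → match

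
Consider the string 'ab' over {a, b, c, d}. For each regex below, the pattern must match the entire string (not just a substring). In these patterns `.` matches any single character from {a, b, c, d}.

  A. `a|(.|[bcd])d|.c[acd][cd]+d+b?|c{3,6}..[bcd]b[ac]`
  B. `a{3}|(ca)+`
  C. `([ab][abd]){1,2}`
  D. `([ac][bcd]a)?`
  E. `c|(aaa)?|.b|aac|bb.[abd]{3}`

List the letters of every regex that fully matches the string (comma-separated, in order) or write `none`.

C, E

A → no match
B → no match
C → match
D → no match
E → match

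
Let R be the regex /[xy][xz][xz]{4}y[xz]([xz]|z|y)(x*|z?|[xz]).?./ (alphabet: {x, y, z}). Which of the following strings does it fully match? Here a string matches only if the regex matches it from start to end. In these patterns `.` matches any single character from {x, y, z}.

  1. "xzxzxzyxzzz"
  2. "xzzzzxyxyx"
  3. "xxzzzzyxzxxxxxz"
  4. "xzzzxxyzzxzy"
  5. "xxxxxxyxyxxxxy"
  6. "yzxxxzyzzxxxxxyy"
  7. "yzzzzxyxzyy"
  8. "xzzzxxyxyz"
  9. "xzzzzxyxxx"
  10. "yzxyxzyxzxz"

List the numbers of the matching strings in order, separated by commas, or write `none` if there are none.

1, 2, 3, 4, 5, 6, 7, 8, 9

1 → match
2 → match
3 → match
4 → match
5 → match
6 → match
7 → match
8 → match
9 → match
10 → no match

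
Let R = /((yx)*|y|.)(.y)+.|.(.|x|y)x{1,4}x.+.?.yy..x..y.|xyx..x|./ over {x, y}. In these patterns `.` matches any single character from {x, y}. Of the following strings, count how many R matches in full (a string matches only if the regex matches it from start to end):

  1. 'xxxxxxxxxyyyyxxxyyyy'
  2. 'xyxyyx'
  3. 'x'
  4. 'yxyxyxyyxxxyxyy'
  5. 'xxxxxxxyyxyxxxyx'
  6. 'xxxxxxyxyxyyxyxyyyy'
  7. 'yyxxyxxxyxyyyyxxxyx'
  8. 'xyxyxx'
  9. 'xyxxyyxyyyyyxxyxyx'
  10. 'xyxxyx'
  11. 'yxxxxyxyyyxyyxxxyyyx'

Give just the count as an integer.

1 → match
2. 'xyxyyx' → match
3. 'x' → match
4 → no match
5 → match
6 → match
7 → match
8. 'xyxyxx' → match
9 → match
10. 'xyxxyx' → match
11 → match
Total matched: 10

10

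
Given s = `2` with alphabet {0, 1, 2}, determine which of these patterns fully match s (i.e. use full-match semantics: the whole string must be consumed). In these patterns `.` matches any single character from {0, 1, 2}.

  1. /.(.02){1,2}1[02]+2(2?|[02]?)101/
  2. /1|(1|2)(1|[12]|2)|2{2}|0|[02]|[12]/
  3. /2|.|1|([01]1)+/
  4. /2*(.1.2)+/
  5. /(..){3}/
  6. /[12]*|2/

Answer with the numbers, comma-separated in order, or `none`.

2, 3, 6

1 → no match — must end with `101`
2 → match
3 → match
4 → no match
5 → no match
6 → match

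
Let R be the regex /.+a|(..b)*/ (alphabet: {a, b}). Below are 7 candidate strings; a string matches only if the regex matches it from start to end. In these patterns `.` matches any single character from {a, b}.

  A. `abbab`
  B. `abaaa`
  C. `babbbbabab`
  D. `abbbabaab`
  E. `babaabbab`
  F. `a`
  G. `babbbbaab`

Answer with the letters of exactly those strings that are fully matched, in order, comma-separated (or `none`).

B, D, E, G

A → no match
B → match
C → no match
D → match
E → match
F → no match
G → match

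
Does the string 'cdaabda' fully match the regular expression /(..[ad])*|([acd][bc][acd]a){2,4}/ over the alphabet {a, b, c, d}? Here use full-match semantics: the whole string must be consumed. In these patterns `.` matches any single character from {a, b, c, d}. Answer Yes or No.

No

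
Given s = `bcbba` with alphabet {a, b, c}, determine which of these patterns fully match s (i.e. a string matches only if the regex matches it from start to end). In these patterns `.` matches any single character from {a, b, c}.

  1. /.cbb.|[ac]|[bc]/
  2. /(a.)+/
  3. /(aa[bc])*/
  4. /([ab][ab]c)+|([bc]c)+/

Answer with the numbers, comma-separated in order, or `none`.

1 → match
2 → no match — must start with `a`
3 → no match
4 → no match — must end with `c`

1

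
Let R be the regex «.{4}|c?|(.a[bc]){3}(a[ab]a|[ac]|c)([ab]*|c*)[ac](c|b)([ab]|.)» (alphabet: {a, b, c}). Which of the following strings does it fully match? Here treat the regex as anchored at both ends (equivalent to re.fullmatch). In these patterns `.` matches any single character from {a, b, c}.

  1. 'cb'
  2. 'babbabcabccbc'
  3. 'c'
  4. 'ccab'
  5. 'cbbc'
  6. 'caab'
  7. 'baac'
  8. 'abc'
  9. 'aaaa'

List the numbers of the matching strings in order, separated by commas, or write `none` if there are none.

2, 3, 4, 5, 6, 7, 9

1 → no match
2 → match
3 → match
4 → match
5 → match
6 → match
7 → match
8 → no match
9 → match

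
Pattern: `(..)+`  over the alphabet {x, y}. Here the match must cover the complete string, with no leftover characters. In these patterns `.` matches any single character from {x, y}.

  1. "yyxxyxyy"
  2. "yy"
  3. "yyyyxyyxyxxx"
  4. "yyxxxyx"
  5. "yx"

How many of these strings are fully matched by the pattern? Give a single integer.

4

1 → match
2 → match
3 → match
4 → no match
5 → match
Total matched: 4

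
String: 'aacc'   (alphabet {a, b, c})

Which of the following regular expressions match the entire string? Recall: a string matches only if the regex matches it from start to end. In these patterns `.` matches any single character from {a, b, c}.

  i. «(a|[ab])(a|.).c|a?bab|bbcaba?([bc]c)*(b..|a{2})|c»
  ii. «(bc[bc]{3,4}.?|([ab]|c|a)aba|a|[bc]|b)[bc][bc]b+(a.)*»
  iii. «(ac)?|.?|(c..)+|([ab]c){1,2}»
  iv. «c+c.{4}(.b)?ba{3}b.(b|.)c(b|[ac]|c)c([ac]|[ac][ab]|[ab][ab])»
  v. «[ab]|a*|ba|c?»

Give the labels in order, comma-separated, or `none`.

i

i → match
ii → no match
iii → no match
iv → no match — must start with 'c'
v → no match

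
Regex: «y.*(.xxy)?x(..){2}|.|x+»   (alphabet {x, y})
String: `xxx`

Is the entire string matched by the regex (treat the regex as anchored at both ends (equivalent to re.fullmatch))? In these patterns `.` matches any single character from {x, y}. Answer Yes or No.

Yes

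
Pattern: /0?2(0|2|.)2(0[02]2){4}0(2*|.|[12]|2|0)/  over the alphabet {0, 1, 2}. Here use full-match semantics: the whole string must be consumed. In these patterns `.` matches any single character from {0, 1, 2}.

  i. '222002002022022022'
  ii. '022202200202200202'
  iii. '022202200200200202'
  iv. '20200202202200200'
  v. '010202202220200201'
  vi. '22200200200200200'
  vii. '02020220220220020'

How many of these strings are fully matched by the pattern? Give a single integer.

6

i → match
ii → match
iii → match
iv → match
v → no match
vi → match
vii → match
Total matched: 6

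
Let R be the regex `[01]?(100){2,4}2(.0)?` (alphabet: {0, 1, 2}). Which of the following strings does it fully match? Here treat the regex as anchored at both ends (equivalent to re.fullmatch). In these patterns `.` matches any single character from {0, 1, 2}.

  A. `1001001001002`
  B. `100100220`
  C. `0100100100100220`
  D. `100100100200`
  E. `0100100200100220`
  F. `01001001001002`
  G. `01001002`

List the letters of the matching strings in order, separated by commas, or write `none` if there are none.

A, B, C, D, F, G

A → match
B → match
C → match
D → match
E → no match
F → match
G → match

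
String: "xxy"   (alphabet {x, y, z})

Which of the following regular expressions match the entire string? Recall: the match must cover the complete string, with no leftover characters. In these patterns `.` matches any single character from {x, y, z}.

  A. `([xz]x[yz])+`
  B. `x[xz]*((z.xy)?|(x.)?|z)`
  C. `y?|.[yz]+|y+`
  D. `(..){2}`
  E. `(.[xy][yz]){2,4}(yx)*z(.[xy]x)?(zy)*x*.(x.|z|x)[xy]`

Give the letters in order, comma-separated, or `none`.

A, B

A → match
B → match
C → no match
D → no match
E → no match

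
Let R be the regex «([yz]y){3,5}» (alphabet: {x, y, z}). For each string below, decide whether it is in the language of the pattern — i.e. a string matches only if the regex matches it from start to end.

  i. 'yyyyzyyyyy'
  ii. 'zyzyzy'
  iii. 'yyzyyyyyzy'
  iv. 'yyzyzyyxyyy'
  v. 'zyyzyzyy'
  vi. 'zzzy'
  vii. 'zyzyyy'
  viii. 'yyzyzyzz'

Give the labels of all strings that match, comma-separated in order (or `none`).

i, ii, iii, vii

i. 'yyyyzyyyyy' → match
ii. 'zyzyzy' → match
iii. 'yyzyyyyyzy' → match
iv. 'yyzyzyyxyyy' → no match
v. 'zyyzyzyy' → no match
vi. 'zzzy' → no match
vii. 'zyzyyy' → match
viii. 'yyzyzyzz' → no match — must end with 'y'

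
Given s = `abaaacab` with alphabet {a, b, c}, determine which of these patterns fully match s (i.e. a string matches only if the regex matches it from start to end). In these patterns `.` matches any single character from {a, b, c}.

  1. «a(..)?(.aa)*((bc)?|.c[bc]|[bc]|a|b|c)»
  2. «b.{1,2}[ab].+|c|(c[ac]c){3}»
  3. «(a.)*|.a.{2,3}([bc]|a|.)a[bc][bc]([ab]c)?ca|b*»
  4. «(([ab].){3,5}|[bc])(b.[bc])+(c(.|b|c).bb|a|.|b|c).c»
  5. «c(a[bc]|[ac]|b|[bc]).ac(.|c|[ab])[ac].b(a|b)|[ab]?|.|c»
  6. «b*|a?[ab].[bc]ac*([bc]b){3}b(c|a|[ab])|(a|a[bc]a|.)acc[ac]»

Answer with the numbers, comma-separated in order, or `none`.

3

1 → no match
2 → no match
3 → match
4 → no match — must end with `c`
5 → no match
6 → no match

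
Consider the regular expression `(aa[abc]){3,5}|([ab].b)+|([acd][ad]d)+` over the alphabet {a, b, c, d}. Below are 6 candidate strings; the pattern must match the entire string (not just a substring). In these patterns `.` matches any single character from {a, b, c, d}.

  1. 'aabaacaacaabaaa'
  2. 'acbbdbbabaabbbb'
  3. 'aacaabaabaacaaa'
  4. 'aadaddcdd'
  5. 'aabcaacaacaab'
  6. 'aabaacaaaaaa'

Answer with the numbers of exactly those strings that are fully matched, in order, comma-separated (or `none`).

1, 2, 3, 4, 6

1 → match
2 → match
3 → match
4 → match
5 → no match
6 → match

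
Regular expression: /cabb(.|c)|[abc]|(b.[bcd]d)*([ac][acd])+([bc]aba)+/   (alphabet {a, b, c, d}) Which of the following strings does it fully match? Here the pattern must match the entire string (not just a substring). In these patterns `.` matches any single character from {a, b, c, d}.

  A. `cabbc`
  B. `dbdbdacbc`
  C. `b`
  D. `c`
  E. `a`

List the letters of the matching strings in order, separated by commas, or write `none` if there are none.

A, C, D, E

A → match
B → no match
C → match
D → match
E → match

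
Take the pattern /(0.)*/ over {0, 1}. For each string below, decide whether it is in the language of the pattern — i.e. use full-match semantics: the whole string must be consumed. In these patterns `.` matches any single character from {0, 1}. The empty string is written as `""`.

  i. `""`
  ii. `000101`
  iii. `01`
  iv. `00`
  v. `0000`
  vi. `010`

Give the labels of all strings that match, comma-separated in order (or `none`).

i, ii, iii, iv, v

i → match
ii → match
iii → match
iv → match
v → match
vi → no match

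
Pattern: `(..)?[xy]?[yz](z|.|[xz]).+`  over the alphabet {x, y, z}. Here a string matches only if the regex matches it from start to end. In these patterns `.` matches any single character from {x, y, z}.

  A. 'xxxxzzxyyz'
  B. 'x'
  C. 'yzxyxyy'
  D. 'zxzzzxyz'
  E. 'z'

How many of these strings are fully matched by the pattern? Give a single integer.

A → no match
B → no match
C → match
D → match
E → no match
Total matched: 2

2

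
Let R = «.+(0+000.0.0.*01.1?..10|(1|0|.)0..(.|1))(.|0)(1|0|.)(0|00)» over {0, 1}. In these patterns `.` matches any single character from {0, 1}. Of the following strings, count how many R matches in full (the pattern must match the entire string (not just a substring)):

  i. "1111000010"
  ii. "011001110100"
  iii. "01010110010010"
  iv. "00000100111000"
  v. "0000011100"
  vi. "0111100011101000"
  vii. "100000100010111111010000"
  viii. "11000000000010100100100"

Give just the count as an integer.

5

i. "1111000010" → no match
ii. "011001110100" → match
iii → match
iv → match
v. "0000011100" → match
vi → no match
vii → no match
viii → match
Total matched: 5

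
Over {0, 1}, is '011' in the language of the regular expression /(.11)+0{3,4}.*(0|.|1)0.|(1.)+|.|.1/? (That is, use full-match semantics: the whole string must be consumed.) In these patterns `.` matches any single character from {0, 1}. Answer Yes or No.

No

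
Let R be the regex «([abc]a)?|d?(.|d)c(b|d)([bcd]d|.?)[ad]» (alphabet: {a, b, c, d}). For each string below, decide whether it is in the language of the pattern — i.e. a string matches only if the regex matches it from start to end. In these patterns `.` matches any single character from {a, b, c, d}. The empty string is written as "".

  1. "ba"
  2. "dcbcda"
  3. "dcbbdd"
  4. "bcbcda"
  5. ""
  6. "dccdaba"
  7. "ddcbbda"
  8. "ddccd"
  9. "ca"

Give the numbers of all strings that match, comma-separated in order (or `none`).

1. "ba" → match
2. "dcbcda" → match
3. "dcbbdd" → match
4. "bcbcda" → match
5. "" → match
6. "dccdaba" → no match
7. "ddcbbda" → match
8. "ddccd" → no match
9. "ca" → match

1, 2, 3, 4, 5, 7, 9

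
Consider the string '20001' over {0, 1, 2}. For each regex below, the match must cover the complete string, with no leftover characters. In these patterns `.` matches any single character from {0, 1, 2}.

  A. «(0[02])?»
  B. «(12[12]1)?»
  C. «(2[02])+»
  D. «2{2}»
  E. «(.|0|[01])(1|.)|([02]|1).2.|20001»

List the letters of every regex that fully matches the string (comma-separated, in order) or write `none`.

A → no match
B → no match
C → no match
D → no match — must end with '2'
E → match

E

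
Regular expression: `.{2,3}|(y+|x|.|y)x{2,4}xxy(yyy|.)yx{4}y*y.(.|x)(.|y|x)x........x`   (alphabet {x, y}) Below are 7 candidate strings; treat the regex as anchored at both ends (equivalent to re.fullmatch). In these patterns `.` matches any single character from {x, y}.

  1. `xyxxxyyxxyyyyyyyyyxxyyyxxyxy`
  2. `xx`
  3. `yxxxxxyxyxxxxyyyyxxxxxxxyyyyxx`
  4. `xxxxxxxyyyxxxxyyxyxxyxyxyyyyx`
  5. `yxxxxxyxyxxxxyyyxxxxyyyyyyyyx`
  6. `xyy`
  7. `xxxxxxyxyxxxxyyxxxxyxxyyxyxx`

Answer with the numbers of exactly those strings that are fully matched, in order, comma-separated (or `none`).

2, 3, 4, 5, 6, 7

1 → no match
2 → match
3 → match
4 → match
5 → match
6 → match
7 → match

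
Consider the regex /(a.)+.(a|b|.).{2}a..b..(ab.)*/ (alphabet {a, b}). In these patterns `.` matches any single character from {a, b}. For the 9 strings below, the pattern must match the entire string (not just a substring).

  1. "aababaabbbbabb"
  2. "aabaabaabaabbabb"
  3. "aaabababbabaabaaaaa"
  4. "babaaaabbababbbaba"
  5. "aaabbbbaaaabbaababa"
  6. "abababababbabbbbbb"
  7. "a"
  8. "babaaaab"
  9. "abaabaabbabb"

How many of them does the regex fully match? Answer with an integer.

0

1 → no match
2 → no match
3 → no match
4 → no match — must start with "a"
5 → no match
6 → no match
7 → no match
8 → no match — must start with "a"
9 → no match
Total matched: 0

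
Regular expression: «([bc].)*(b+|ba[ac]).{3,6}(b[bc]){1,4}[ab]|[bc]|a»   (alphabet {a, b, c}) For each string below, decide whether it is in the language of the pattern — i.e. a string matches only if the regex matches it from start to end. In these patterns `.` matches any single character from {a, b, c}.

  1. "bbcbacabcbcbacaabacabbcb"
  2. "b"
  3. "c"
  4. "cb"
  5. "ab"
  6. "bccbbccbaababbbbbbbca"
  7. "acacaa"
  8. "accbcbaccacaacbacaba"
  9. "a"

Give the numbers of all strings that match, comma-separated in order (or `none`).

1 → no match
2 → match
3 → match
4 → no match
5 → no match
6 → no match
7 → no match
8 → no match
9 → match

2, 3, 9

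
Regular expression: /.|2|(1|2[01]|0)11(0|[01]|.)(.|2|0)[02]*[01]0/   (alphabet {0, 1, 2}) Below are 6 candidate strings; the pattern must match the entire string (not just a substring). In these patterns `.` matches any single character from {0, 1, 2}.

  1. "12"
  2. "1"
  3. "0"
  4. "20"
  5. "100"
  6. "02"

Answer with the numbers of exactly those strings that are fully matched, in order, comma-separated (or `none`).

2, 3

1 → no match
2 → match
3 → match
4 → no match
5 → no match
6 → no match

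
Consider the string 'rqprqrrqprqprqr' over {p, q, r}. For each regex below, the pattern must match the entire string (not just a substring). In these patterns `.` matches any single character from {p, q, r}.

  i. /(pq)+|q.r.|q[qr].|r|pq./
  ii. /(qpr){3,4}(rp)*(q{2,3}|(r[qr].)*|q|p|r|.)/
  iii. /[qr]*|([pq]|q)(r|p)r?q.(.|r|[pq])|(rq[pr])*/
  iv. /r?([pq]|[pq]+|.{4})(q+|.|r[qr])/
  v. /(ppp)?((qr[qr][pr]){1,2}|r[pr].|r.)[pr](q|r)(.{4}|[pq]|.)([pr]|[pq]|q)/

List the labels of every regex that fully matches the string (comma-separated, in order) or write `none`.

iii

i → no match
ii → no match — must start with 'qpr'
iii → match
iv → no match
v → no match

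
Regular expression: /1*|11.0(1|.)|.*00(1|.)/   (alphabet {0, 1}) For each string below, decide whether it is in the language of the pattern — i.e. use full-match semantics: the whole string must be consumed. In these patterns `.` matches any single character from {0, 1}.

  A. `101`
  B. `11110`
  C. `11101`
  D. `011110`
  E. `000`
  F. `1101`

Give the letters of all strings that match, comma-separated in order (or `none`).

A → no match
B → no match
C → match
D → no match
E → match
F → no match

C, E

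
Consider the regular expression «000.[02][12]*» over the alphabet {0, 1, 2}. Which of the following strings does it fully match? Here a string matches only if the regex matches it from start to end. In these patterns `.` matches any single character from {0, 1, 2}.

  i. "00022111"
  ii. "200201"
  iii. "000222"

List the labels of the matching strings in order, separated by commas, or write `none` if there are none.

i, iii

i. "00022111" → match
ii. "200201" → no match — must start with "000"
iii. "000222" → match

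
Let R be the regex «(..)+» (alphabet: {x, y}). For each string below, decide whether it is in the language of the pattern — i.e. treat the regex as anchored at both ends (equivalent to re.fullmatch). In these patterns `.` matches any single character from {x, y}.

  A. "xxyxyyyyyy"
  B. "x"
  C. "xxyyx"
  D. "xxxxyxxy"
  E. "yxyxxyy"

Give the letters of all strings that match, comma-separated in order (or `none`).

A → match
B → no match
C → no match
D → match
E → no match

A, D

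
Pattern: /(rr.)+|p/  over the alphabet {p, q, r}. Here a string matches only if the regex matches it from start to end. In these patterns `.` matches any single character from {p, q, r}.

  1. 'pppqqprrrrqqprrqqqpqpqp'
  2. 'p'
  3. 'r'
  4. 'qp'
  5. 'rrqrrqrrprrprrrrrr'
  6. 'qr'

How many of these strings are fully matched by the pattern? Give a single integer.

1 → no match
2. 'p' → match
3. 'r' → no match
4. 'qp' → no match
5 → match
6. 'qr' → no match
Total matched: 2

2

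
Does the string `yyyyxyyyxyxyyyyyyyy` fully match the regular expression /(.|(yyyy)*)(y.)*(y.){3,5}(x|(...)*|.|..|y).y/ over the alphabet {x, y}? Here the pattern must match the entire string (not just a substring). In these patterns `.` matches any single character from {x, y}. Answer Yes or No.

Yes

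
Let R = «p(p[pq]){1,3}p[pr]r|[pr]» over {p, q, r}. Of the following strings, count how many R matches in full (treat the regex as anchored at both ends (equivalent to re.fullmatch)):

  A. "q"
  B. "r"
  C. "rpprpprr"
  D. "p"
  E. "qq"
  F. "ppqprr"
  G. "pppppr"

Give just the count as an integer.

4

A → no match
B → match
C → no match
D → match
E → no match
F → match
G → match
Total matched: 4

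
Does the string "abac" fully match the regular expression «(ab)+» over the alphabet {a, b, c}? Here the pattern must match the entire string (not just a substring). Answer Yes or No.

Every match must end with "ab", but "abac" does not.

No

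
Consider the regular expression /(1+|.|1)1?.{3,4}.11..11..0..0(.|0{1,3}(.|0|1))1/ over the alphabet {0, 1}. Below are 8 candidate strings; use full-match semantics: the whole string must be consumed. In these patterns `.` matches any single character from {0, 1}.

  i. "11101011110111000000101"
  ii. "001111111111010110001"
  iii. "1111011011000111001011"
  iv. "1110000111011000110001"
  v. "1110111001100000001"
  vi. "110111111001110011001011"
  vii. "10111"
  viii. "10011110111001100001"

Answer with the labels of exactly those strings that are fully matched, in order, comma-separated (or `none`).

i → no match
ii → match
iii → no match
iv → match
v → match
vi → no match
vii → no match
viii → no match

ii, iv, v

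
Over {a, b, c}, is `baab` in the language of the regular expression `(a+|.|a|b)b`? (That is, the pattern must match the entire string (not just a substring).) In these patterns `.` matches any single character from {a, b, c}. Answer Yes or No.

No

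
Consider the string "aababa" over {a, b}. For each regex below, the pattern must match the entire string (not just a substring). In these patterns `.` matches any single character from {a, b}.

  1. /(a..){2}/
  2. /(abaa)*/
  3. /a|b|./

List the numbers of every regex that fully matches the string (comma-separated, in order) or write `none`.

1 → match
2 → no match
3 → no match

1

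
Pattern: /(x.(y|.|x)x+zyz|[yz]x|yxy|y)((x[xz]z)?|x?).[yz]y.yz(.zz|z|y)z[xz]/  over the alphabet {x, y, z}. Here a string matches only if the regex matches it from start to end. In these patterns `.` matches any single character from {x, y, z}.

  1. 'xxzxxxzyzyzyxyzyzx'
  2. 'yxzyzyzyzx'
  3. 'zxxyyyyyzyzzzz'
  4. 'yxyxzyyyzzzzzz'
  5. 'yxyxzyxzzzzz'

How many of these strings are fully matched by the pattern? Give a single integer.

4

1 → match
2 → match
3 → match
4 → match
5 → no match
Total matched: 4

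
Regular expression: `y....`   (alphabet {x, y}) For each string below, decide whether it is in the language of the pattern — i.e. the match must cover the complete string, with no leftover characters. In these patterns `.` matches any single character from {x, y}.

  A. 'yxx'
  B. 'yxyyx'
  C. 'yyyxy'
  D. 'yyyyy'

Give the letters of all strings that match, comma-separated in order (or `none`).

A → no match
B → match
C → match
D → match

B, C, D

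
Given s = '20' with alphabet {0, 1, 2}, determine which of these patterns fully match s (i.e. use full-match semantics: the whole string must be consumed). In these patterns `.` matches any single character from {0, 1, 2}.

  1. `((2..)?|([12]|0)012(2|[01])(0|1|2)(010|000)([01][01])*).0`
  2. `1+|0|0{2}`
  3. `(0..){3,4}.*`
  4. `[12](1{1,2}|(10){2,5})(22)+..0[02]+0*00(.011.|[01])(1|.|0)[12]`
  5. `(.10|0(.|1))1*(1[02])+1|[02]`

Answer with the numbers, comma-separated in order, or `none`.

1

1 → match
2 → no match
3 → no match — must start with '0'
4 → no match
5 → no match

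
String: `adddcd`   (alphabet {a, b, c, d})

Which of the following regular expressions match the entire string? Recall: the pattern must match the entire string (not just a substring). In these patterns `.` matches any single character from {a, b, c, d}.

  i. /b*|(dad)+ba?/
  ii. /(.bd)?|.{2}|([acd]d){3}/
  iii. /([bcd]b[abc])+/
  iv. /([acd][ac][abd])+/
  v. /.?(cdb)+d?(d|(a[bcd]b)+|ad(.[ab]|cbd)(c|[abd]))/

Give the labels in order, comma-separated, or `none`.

i → no match
ii → match
iii → no match
iv → no match
v → no match

ii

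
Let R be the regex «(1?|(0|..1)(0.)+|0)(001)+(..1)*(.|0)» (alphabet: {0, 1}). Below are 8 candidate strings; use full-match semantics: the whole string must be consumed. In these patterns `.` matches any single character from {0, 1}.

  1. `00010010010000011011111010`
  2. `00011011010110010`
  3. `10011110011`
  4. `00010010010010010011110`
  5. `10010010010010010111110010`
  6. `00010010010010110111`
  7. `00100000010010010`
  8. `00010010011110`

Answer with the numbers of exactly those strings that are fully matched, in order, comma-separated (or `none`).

1 → no match
2 → match
3. `10011110011` → match
4 → match
5 → match
6 → match
7 → match
8 → match

2, 3, 4, 5, 6, 7, 8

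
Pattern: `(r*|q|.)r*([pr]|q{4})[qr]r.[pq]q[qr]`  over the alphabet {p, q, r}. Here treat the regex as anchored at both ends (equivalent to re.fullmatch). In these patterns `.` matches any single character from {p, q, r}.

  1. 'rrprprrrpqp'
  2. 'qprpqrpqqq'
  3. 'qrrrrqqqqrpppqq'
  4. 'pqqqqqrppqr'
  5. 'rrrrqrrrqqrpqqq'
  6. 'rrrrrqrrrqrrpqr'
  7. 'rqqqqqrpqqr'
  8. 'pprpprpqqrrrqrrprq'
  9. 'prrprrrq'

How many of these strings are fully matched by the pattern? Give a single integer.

1 → no match
2 → no match
3 → no match
4 → match
5 → no match
6 → no match
7 → match
8 → no match
9 → no match
Total matched: 2

2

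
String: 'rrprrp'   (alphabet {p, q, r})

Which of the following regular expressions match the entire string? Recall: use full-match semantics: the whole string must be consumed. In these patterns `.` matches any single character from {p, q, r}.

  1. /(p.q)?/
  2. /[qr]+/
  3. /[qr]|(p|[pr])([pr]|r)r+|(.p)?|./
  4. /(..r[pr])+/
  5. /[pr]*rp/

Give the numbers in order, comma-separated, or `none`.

5

1 → no match
2 → no match
3 → no match
4 → no match
5 → match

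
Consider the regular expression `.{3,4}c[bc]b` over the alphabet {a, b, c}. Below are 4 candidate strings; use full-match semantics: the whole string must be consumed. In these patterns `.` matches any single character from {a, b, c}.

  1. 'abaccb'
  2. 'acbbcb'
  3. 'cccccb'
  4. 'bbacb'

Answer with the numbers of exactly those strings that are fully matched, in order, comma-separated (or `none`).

1, 3

1 → match
2 → no match
3 → match
4 → no match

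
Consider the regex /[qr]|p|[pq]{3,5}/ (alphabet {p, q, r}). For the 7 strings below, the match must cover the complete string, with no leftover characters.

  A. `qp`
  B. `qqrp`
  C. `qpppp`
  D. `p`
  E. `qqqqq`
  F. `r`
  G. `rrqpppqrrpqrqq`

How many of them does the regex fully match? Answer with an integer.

4

A → no match
B → no match
C → match
D → match
E → match
F → match
G → no match
Total matched: 4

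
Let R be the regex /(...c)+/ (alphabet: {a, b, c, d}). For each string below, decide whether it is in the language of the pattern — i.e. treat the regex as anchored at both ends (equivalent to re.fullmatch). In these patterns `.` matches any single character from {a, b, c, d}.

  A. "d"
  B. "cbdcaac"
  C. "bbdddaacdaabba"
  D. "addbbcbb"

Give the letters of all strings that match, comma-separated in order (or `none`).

none

A → no match — must end with "c"
B → no match
C → no match — must end with "c"
D → no match — must end with "c"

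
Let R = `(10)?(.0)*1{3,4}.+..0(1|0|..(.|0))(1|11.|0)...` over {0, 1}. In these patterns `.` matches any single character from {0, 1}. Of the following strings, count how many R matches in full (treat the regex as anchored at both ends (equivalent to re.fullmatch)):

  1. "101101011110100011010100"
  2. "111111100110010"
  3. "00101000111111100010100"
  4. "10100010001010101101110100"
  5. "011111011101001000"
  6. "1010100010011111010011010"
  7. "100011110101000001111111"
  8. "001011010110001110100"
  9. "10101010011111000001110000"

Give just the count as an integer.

1 → no match
2 → match
3 → match
4 → no match
5 → no match
6 → no match
7 → match
8 → no match
9 → no match
Total matched: 3

3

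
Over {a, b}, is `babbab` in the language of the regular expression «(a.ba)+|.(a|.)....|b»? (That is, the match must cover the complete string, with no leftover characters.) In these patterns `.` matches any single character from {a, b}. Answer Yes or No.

Yes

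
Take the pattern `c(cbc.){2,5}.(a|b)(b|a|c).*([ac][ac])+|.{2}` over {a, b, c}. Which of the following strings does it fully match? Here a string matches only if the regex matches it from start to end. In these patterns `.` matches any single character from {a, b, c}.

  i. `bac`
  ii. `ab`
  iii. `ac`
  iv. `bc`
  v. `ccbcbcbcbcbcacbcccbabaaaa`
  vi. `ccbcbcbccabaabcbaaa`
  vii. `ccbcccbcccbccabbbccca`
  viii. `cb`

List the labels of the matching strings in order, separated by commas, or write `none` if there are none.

i → no match
ii → match
iii → match
iv → match
v → match
vi → match
vii → match
viii → match

ii, iii, iv, v, vi, vii, viii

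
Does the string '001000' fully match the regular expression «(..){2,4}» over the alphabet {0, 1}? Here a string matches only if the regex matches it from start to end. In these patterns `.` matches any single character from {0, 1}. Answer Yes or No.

Yes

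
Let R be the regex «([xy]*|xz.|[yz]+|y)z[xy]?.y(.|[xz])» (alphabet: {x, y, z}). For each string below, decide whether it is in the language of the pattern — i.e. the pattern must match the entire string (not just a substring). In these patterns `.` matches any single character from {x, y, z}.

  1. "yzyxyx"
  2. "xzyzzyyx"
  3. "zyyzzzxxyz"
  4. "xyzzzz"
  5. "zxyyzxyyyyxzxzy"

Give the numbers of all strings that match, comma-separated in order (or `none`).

1 → match
2 → no match
3 → match
4 → no match
5 → no match

1, 3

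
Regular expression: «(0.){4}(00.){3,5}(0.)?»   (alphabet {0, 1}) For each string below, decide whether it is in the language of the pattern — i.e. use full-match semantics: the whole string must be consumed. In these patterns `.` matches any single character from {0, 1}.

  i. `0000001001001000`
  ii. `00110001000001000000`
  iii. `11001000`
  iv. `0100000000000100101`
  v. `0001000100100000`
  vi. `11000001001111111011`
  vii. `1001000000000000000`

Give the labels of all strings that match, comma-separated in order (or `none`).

iv

i → no match
ii → no match
iii → no match — must start with `0`
iv → match
v → no match
vi → no match — must start with `0`
vii → no match — must start with `0`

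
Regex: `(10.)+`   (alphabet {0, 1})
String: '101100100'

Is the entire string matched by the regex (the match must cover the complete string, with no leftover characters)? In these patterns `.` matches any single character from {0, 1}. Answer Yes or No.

Yes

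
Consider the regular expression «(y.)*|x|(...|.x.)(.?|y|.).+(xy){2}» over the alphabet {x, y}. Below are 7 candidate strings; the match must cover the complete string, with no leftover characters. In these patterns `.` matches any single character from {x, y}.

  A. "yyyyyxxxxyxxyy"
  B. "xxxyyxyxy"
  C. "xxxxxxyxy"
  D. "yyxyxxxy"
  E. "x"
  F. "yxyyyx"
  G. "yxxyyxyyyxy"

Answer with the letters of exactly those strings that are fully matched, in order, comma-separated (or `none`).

B, C, E, F

A → no match
B. "xxxyyxyxy" → match
C. "xxxxxxyxy" → match
D. "yyxyxxxy" → no match
E. "x" → match
F. "yxyyyx" → match
G. "yxxyyxyyyxy" → no match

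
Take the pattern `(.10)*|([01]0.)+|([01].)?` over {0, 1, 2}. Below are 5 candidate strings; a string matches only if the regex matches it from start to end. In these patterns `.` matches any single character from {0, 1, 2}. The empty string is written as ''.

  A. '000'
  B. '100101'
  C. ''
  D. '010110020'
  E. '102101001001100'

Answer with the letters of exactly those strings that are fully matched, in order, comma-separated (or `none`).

A, B, C, E

A → match
B → match
C → match
D → no match
E → match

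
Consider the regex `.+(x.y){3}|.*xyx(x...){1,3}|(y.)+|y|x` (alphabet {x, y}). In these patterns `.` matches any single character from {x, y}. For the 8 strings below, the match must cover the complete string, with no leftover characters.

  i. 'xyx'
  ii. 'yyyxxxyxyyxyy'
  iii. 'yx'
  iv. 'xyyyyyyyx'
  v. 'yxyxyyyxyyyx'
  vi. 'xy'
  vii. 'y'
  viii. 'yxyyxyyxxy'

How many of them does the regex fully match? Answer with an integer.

i → no match
ii → match
iii → match
iv → no match
v → match
vi → no match
vii → match
viii → match
Total matched: 5

5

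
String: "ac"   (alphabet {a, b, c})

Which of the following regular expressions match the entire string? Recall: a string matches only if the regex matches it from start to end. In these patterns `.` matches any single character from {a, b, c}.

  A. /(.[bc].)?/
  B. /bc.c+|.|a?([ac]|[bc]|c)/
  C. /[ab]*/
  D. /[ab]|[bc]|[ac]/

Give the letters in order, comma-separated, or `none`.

A → no match
B → match
C → no match
D → no match

B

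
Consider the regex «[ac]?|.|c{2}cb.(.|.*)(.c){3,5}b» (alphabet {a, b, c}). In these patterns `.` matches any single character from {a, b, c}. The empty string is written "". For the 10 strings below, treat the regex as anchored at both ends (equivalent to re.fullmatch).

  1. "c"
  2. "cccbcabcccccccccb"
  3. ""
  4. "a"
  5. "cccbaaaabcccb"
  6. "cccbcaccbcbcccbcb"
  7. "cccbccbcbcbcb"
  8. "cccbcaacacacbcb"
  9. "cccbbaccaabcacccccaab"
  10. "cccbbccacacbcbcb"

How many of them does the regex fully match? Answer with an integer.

1 → match
2 → match
3 → match
4 → match
5 → no match
6 → match
7 → match
8 → match
9 → no match
10 → match
Total matched: 8

8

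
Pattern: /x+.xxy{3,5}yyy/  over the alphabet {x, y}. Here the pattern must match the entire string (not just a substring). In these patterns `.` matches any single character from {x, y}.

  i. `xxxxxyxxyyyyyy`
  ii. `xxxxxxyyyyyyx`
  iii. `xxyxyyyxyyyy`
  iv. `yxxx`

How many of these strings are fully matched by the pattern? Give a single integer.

1

i → match
ii → no match — must end with `yyyy`
iii → no match
iv → no match — must start with `x`
Total matched: 1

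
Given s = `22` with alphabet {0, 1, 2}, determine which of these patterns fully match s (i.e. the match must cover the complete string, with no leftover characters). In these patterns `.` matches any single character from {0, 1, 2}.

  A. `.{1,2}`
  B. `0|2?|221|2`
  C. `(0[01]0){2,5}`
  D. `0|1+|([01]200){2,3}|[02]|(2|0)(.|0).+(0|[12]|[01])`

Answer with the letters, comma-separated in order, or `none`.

A → match
B → no match
C → no match — must start with `0`
D → no match

A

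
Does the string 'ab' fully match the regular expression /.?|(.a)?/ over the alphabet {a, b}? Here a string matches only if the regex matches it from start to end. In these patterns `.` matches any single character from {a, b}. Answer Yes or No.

No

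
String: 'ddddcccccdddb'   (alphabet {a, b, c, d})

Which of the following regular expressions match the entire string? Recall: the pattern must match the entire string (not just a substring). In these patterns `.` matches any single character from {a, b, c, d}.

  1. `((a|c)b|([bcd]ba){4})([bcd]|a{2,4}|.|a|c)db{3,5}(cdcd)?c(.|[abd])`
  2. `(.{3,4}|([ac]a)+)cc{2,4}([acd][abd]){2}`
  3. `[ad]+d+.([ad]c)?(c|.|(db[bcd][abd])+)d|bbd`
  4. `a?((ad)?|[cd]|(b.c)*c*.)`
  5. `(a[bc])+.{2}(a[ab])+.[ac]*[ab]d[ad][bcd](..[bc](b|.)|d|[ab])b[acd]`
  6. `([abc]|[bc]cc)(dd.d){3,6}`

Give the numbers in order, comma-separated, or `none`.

1 → no match
2 → match
3 → no match
4 → no match
5 → no match — must start with 'a'
6 → no match — must end with 'd'

2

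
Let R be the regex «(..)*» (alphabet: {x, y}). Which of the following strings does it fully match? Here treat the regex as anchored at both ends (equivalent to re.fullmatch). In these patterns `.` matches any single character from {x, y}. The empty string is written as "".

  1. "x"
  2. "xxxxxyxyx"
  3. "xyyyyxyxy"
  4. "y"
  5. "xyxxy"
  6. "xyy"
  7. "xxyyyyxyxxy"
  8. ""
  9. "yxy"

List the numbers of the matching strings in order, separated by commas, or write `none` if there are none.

8

1 → no match
2 → no match
3 → no match
4 → no match
5 → no match
6 → no match
7 → no match
8 → match
9 → no match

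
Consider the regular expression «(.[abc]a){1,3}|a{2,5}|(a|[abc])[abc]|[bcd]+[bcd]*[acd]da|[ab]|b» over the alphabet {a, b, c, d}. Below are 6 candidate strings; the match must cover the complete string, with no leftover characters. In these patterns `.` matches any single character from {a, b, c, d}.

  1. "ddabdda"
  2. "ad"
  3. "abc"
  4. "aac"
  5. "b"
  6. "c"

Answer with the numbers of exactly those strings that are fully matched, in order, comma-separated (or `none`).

5

1 → no match
2 → no match
3 → no match
4 → no match
5 → match
6 → no match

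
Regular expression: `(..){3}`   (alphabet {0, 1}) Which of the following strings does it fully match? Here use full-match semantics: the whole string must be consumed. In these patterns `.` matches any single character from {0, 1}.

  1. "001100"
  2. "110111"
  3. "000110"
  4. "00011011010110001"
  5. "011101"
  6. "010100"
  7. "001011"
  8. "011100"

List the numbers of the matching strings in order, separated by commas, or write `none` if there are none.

1. "001100" → match
2. "110111" → match
3. "000110" → match
4 → no match
5. "011101" → match
6. "010100" → match
7. "001011" → match
8. "011100" → match

1, 2, 3, 5, 6, 7, 8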